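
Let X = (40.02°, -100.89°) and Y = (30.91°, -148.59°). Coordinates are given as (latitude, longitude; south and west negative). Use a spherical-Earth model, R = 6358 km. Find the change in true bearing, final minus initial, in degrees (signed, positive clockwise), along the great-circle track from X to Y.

-28.9°

Initial bearing θ₁ = atan2(sin Δλ cos φ₂, cos φ₁ sin φ₂ − sin φ₁ cos φ₂ cos Δλ) = 271.99°
Final bearing θ₂ = (initial bearing from the destination back to the start) + 180° = 243.13°
Δθ = θ₂ − θ₁ = -28.9°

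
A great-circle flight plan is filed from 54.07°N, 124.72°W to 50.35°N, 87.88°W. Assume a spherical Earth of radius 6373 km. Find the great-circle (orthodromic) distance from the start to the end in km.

2515 km

Haversine: a = sin²(Δφ/2)+cos φ₁ cos φ₂ sin²(Δλ/2) = 0.03844;  σ = 2·atan2(√a,√(1−a))
σ = 22.613° → d = Rσ = 6373·0.39467 = 2515 km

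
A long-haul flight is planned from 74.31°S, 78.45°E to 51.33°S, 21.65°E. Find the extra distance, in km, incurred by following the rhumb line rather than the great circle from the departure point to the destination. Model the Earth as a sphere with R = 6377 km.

Great circle: cos σ = sin φ₁ sin φ₂ + cos φ₁ cos φ₂ cos Δλ,  σ = 0.5657 rad → d_gc = 3607.74 km
Rhumb line: Δψ = +0.9348, q = Δφ/Δψ = 0.4291, d_rh = R√(Δφ²+q²Δλ²) = 3728.16 km
Excess = 3728.16 − 3607.74 = 120.42 ≈ 120 km

120 km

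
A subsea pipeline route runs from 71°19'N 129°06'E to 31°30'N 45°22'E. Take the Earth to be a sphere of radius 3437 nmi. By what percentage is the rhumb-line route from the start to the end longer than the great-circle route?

6.2%

Great circle: σ = 1.0183 rad → d_gc = Rσ = 3500.0 nmi
Rhumb: Δφ = -0.6949, Δλ = -1.4614, Δψ = -1.2251, q = Δφ/Δψ = 0.5673 → d_rh = R√(Δφ²+q²Δλ²) = 3718.0 nmi
Excess = (3718.0 − 3500.0) / 3500.0 = 218.0 / 3500.0 = 6.23% ≈ 6.2%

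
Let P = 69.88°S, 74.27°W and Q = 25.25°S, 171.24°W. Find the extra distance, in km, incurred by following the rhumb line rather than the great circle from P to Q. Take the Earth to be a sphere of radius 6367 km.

Great circle: cos σ = sin φ₁ sin φ₂ + cos φ₁ cos φ₂ cos Δλ,  σ = 1.1995 rad → d_gc = 7637.5 km
Rhumb line: Δψ = +1.2736, q = Δφ/Δψ = 0.6116, d_rh = R√(Δφ²+q²Δλ²) = 8248.1 km
Excess = 8248.1 − 7637.5 = 610.6 ≈ 611 km

611 km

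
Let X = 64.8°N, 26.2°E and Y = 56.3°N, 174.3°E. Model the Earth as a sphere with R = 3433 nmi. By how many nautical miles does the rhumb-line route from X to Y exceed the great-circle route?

979 nmi

Great circle: cos σ = sin φ₁ sin φ₂ + cos φ₁ cos φ₂ cos Δλ,  σ = 0.9858 rad → d_gc = 3384.2 nmi
Rhumb line: Δψ = -0.3038, q = Δφ/Δψ = 0.4884, d_rh = R√(Δφ²+q²Δλ²) = 4363.4 nmi
Excess = 4363.4 − 3384.2 = 979.2 ≈ 979 nmi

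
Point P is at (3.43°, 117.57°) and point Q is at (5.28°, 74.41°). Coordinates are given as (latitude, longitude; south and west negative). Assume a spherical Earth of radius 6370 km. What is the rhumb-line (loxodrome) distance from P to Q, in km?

Δψ = ln[tan(π/4+φ₂/2)/tan(π/4+φ₁/2)] = +0.0324;  Δφ = +0.0323 rad,  Δλ = -0.7533 rad
q = Δφ/Δψ = 0.9971
d = R·√(Δφ² + q²Δλ²) = 6370·0.75177 = 4789 km

4789 km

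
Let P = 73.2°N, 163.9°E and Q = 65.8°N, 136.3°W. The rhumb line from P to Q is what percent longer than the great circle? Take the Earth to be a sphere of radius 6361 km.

Great circle: σ = 0.3687 rad → d_gc = Rσ = 2345.4 km
Rhumb: Δφ = -0.1292, Δλ = +1.0437, Δψ = -0.3728, q = Δφ/Δψ = 0.3464 → d_rh = R√(Δφ²+q²Δλ²) = 2442.4 km
Excess = (2442.4 − 2345.4) / 2345.4 = 97.0 / 2345.4 = 4.14% ≈ 4.1%

4.1%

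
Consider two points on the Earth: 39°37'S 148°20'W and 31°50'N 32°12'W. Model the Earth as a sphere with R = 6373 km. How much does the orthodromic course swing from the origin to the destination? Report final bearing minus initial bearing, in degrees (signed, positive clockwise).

Initial bearing θ₁ = atan2(sin Δλ cos φ₂, cos φ₁ sin φ₂ − sin φ₁ cos φ₂ cos Δλ) = 77.60°
Final bearing θ₂ = (initial bearing from the destination back to the start) + 180° = 62.32°
Δθ = θ₂ − θ₁ = -15.3°

-15.3°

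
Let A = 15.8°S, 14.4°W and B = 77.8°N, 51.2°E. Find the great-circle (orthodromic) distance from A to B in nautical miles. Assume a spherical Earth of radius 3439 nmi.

cos σ = sin φ₁ sin φ₂ + cos φ₁ cos φ₂ cos Δλ
      = sin(-15.80°)sin(77.80°) + cos(-15.80°)cos(77.80°)cos(65.60°) = -0.1821
σ = 100.494° → d = Rσ = 3439·1.75395 = 6032 nmi

6032 nmi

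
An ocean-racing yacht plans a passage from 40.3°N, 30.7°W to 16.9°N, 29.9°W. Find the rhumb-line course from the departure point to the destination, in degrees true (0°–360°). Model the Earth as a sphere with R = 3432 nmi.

Δψ = ln[tan(π/4+φ₂/2)/tan(π/4+φ₁/2)] = -0.4704
Δλ = +0.0140 rad (taken the short way round)
course = atan2(Δλ, Δψ) = 178.30°

178.3°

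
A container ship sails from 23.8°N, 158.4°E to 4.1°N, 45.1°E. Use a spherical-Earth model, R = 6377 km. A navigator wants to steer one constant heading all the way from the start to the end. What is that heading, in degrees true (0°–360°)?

Δψ = ln[tan(π/4+φ₂/2)/tan(π/4+φ₁/2)] = -0.3563
Δλ = -1.9775 rad (taken the short way round)
course = atan2(Δλ, Δψ) = 259.79°

259.8°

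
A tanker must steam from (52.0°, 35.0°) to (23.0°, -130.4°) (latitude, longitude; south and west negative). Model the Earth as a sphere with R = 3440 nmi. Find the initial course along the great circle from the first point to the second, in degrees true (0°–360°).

346.2°

N = sin Δλ·cos φ₂ = -0.2320;  D = cos φ₁ sin φ₂ − sin φ₁ cos φ₂ cos Δλ = +0.9425
initial course = atan2(N, D) = 346.17°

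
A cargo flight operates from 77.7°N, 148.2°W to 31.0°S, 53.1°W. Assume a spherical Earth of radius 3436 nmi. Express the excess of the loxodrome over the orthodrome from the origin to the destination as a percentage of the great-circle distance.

4.2%

Great circle: σ = 2.1170 rad → d_gc = Rσ = 7274.0 nmi
Rhumb: Δφ = -1.8972, Δλ = +1.6598, Δψ = -2.7975, q = Δφ/Δψ = 0.6782 → d_rh = R√(Δφ²+q²Δλ²) = 7579.7 nmi
Excess = (7579.7 − 7274.0) / 7274.0 = 305.7 / 7274.0 = 4.20% ≈ 4.2%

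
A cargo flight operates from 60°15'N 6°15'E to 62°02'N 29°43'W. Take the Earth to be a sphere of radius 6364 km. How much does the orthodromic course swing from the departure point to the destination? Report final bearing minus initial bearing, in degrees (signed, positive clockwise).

-31.7°

Initial bearing θ₁ = atan2(sin Δλ cos φ₂, cos φ₁ sin φ₂ − sin φ₁ cos φ₂ cos Δλ) = 291.54°
Final bearing θ₂ = (initial bearing from the destination back to the start) + 180° = 259.80°
Δθ = θ₂ − θ₁ = -31.7°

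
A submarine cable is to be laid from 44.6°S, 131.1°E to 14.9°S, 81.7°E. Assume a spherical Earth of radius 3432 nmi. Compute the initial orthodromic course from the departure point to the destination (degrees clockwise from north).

289.4°

θ = atan2( sin Δλ·cos φ₂ ,  cos φ₁ sin φ₂ − sin φ₁ cos φ₂ cos Δλ )
  = atan2(-0.7337, +0.2585) = 289.41°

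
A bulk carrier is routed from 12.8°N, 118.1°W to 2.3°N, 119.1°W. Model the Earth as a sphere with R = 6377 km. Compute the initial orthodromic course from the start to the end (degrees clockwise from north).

185.5°

θ = atan2( sin Δλ·cos φ₂ ,  cos φ₁ sin φ₂ − sin φ₁ cos φ₂ cos Δλ )
  = atan2(-0.0174, -0.1822) = 185.47°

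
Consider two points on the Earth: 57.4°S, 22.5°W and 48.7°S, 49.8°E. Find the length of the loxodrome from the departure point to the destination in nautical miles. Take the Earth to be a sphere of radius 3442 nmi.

2651 nmi

Δψ = ln[tan(π/4+φ₂/2)/tan(π/4+φ₁/2)] = +0.2537;  Δφ = +0.1518 rad,  Δλ = +1.2619 rad
q = Δφ/Δψ = 0.5985
d = R·√(Δφ² + q²Δλ²) = 3442·0.77033 = 2651 nmi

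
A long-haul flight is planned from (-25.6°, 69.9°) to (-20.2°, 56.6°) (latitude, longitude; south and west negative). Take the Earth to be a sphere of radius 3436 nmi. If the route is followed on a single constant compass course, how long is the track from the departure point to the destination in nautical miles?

Δψ = ln[tan(π/4+φ₂/2)/tan(π/4+φ₁/2)] = +0.1024;  Δφ = +0.0942 rad,  Δλ = -0.2321 rad
q = Δφ/Δψ = 0.9207
d = R·√(Δφ² + q²Δλ²) = 3436·0.23358 = 803 nmi

803 nmi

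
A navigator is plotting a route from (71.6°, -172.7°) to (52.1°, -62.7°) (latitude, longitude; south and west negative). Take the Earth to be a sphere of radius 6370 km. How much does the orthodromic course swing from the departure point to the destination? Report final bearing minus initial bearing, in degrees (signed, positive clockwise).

At departure: θ₁ = atan2(sin Δλ cos φ₂, cos φ₁ sin φ₂ − sin φ₁ cos φ₂ cos Δλ) = 52.16°
At arrival: θ₂ = atan2(sin Δλ cos φ₁, −cos φ₂ sin φ₁ + sin φ₂ cos φ₁ cos Δλ) = 156.06°
Δθ = θ₂ − θ₁ = +103.9°

+103.9°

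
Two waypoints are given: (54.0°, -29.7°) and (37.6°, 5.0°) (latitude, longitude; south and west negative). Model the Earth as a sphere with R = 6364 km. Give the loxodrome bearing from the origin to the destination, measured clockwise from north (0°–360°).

124.4°

Δψ = ln[tan(π/4+φ₂/2)/tan(π/4+φ₁/2)] = -0.4150
Δλ = +0.6056 rad (taken the short way round)
course = atan2(Δλ, Δψ) = 124.42°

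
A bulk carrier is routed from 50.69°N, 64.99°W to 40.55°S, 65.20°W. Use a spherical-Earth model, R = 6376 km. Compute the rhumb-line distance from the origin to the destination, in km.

10153 km

Δψ = ln[tan(π/4+φ₂/2)/tan(π/4+φ₁/2)] = -1.8050;  Δφ = -1.5924 rad,  Δλ = -0.0037 rad
q = Δφ/Δψ = 0.8822
d = R·√(Δφ² + q²Δλ²) = 6376·1.59244 = 10153 km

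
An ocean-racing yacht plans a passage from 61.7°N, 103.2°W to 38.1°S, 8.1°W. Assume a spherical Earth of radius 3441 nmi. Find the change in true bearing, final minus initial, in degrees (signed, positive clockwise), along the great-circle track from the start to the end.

+38.3°

Initial bearing θ₁ = atan2(sin Δλ cos φ₂, cos φ₁ sin φ₂ − sin φ₁ cos φ₂ cos Δλ) = 106.42°
Final bearing θ₂ = (initial bearing from the destination back to the start) + 180° = 144.70°
Δθ = θ₂ − θ₁ = +38.3°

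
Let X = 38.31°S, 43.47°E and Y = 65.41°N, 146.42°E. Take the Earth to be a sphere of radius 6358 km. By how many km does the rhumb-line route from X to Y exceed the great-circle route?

Great circle: cos σ = sin φ₁ sin φ₂ + cos φ₁ cos φ₂ cos Δλ,  σ = 2.2612 rad → d_gc = 14376.87 km
Rhumb line: Δψ = +2.2484, q = Δφ/Δψ = 0.8051, d_rh = R√(Δφ²+q²Δλ²) = 14733.43 km
Excess = 14733.43 − 14376.87 = 356.56 ≈ 357 km

357 km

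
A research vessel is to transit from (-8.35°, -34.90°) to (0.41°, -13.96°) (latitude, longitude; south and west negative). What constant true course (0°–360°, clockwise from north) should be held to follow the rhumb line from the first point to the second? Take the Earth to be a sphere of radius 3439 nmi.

Meridional parts: M(φ₁)=-0.1463, M(φ₂)=+0.0072 → ΔM = +0.1534;  Δλ = +0.3655 rad
tan C = Δλ / ΔM = +2.3823 → C = 67.23°

67.2°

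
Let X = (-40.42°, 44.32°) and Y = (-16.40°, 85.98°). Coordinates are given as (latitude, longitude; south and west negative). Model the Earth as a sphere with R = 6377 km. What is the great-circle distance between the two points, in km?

cos σ = sin φ₁ sin φ₂ + cos φ₁ cos φ₂ cos Δλ
      = sin(-40.42°)sin(-16.40°) + cos(-40.42°)cos(-16.40°)cos(41.66°) = 0.7287
σ = 43.222° → d = Rσ = 6377·0.75437 = 4811 km

4811 km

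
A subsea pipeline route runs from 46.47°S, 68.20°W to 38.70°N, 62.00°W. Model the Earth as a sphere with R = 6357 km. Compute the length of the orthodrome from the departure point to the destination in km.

Haversine: a = sin²(Δφ/2)+cos φ₁ cos φ₂ sin²(Δλ/2) = 0.45947;  σ = 2·atan2(√a,√(1−a))
σ = 85.351° → d = Rσ = 6357·1.48965 = 9470 km

9470 km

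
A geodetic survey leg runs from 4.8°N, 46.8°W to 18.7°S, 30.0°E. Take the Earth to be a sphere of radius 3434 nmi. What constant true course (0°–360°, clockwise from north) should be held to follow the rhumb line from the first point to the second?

Δψ = ln[tan(π/4+φ₂/2)/tan(π/4+φ₁/2)] = -0.4162
Δλ = +1.3404 rad (taken the short way round)
course = atan2(Δλ, Δψ) = 107.25°

107.2°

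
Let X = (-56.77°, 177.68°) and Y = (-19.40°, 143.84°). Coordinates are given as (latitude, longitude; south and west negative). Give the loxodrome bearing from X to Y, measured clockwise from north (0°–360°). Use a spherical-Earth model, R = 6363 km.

Δψ = ln[tan(π/4+φ₂/2)/tan(π/4+φ₁/2)] = +0.8641
Δλ = -0.5906 rad (taken the short way round)
course = atan2(Δλ, Δψ) = 325.65°

325.6°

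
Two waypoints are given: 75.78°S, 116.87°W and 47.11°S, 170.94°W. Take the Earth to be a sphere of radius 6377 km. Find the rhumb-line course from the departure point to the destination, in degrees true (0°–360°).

Δψ = ln[tan(π/4+φ₂/2)/tan(π/4+φ₁/2)] = +1.1471
Δλ = -0.9437 rad (taken the short way round)
course = atan2(Δλ, Δψ) = 320.56°

320.6°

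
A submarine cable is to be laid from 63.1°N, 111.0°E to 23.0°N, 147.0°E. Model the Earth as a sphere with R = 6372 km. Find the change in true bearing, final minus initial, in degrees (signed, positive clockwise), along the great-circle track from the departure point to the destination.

+26.6°

Initial bearing θ₁ = atan2(sin Δλ cos φ₂, cos φ₁ sin φ₂ − sin φ₁ cos φ₂ cos Δλ) = 132.01°
Final bearing θ₂ = (initial bearing from the destination back to the start) + 180° = 158.58°
Δθ = θ₂ − θ₁ = +26.6°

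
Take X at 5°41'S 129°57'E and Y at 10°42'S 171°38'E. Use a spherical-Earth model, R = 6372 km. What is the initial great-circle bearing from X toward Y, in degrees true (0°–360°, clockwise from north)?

99.7°

N = sin Δλ·cos φ₂ = +0.6535;  D = cos φ₁ sin φ₂ − sin φ₁ cos φ₂ cos Δλ = -0.1121
initial course = atan2(N, D) = 99.73°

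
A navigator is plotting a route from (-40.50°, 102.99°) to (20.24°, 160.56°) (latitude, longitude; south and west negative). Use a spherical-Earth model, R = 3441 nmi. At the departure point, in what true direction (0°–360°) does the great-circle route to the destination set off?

53.3°

N = sin Δλ·cos φ₂ = +0.7919;  D = cos φ₁ sin φ₂ − sin φ₁ cos φ₂ cos Δλ = +0.5898
initial course = atan2(N, D) = 53.32°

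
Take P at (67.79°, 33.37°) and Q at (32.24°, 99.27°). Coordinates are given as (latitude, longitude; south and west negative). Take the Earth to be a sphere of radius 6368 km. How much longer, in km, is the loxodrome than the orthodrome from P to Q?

204 km

Great circle: cos σ = sin φ₁ sin φ₂ + cos φ₁ cos φ₂ cos Δλ,  σ = 0.8964 rad → d_gc = 5708.2 km
Rhumb line: Δψ = -1.0332, q = Δφ/Δψ = 0.6005, d_rh = R√(Δφ²+q²Δλ²) = 5912.4 km
Excess = 5912.4 − 5708.2 = 204.2 ≈ 204 km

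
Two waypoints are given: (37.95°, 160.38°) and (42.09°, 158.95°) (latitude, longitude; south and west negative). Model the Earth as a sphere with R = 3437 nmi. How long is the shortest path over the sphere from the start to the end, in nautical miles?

257 nmi

Haversine: a = sin²(Δφ/2)+cos φ₁ cos φ₂ sin²(Δλ/2) = 0.00140;  σ = 2·atan2(√a,√(1−a))
σ = 4.282° → d = Rσ = 3437·0.07474 = 257 nmi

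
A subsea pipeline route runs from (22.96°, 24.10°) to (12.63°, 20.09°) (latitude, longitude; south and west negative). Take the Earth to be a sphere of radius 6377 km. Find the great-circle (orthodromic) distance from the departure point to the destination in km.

1225 km

Haversine: a = sin²(Δφ/2)+cos φ₁ cos φ₂ sin²(Δλ/2) = 0.00920;  σ = 2·atan2(√a,√(1−a))
σ = 11.011° → d = Rσ = 6377·0.19217 = 1225 km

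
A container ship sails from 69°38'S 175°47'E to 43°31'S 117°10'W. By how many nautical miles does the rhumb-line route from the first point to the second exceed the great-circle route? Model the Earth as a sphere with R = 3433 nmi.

107 nmi

Great circle: cos σ = sin φ₁ sin φ₂ + cos φ₁ cos φ₂ cos Δλ,  σ = 0.7319 rad → d_gc = 2512.5 nmi
Rhumb line: Δψ = +0.8716, q = Δφ/Δψ = 0.5229, d_rh = R√(Δφ²+q²Δλ²) = 2619.6 nmi
Excess = 2619.6 − 2512.5 = 107.1 ≈ 107 nmi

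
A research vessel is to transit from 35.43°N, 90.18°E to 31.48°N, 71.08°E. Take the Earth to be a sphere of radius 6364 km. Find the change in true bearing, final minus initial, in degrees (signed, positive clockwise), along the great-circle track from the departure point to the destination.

Initial bearing θ₁ = atan2(sin Δλ cos φ₂, cos φ₁ sin φ₂ − sin φ₁ cos φ₂ cos Δλ) = 261.51°
Final bearing θ₂ = (initial bearing from the destination back to the start) + 180° = 250.90°
Δθ = θ₂ − θ₁ = -10.6°

-10.6°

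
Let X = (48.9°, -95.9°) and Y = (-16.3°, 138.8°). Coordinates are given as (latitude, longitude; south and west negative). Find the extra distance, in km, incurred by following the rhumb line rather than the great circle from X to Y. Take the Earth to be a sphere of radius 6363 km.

521 km

Great circle: cos σ = sin φ₁ sin φ₂ + cos φ₁ cos φ₂ cos Δλ,  σ = 2.1847 rad → d_gc = 13901.5 km
Rhumb line: Δψ = -1.2696, q = Δφ/Δψ = 0.8963, d_rh = R√(Δφ²+q²Δλ²) = 14422.2 km
Excess = 14422.2 − 13901.5 = 520.7 ≈ 521 km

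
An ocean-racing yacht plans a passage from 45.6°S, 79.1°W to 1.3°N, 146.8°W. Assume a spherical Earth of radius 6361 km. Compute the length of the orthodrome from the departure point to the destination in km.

cos σ = sin φ₁ sin φ₂ + cos φ₁ cos φ₂ cos Δλ
      = sin(-45.60°)sin(1.30°) + cos(-45.60°)cos(1.30°)cos(-67.70°) = 0.2492
σ = 75.569° → d = Rσ = 6361·1.31893 = 8390 km

8390 km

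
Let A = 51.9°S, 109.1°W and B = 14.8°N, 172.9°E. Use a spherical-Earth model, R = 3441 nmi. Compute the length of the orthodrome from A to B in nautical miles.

cos σ = sin φ₁ sin φ₂ + cos φ₁ cos φ₂ cos Δλ
      = sin(-51.90°)sin(14.80°) + cos(-51.90°)cos(14.80°)cos(-78.00°) = -0.0770
σ = 94.415° → d = Rσ = 3441·1.64786 = 5670 nmi

5670 nmi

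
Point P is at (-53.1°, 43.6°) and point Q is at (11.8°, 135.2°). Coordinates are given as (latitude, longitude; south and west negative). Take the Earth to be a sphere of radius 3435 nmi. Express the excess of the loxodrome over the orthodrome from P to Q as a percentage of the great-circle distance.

2.3%

Great circle: σ = 1.7517 rad → d_gc = Rσ = 6017.2 nmi
Rhumb: Δφ = +1.1327, Δλ = +1.5987, Δψ = +1.3052, q = Δφ/Δψ = 0.8679 → d_rh = R√(Δφ²+q²Δλ²) = 6152.6 nmi
Excess = (6152.6 − 6017.2) / 6017.2 = 135.4 / 6017.2 = 2.2502% ≈ 2.3%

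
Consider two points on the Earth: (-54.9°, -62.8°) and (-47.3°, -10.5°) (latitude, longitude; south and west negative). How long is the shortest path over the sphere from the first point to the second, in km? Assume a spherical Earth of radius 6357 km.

Haversine: a = sin²(Δφ/2)+cos φ₁ cos φ₂ sin²(Δλ/2) = 0.08013;  σ = 2·atan2(√a,√(1−a))
σ = 32.888° → d = Rσ = 6357·0.57401 = 3649 km

3649 km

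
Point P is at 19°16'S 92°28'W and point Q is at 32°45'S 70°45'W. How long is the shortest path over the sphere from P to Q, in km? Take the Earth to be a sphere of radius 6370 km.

Haversine: a = sin²(Δφ/2)+cos φ₁ cos φ₂ sin²(Δλ/2) = 0.04196;  σ = 2·atan2(√a,√(1−a))
σ = 23.639° → d = Rσ = 6370·0.41258 = 2628 km

2628 km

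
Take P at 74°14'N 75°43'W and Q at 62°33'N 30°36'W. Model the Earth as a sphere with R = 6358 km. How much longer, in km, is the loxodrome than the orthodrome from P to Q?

Great circle: cos σ = sin φ₁ sin φ₂ + cos φ₁ cos φ₂ cos Δλ,  σ = 0.3410 rad → d_gc = 2168.2 km
Rhumb line: Δψ = -0.5675, q = Δφ/Δψ = 0.3593, d_rh = R√(Δφ²+q²Δλ²) = 2217.4 km
Excess = 2217.4 − 2168.2 = 49.2 ≈ 49 km

49 km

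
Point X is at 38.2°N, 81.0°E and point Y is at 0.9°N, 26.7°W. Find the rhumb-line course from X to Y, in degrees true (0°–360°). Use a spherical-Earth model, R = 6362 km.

249.4°

Meridional parts: M(φ₁)=+0.7224, M(φ₂)=+0.0157 → ΔM = -0.7067;  Δλ = -1.8797 rad
tan C = Δλ / ΔM = +2.6598 → C = 249.40°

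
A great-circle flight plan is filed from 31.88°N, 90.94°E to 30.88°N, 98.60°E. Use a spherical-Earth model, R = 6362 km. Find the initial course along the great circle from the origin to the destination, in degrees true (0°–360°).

96.7°

θ = atan2( sin Δλ·cos φ₂ ,  cos φ₁ sin φ₂ − sin φ₁ cos φ₂ cos Δλ )
  = atan2(+0.1144, -0.0134) = 96.68°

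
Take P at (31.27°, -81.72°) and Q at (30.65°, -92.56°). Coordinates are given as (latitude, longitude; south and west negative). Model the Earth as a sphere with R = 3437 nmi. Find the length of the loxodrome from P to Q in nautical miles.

Rhumb course C = atan2(Δλ, Δψ) with Δψ = ln[tan(π/4+φ₂/2)/tan(π/4+φ₁/2)] = -0.0126, Δλ = -0.1892 → C = 266.18°
d = R·|Δφ| / |cos C| = 3437·0.01082 / 0.06655 = 559 nmi

559 nmi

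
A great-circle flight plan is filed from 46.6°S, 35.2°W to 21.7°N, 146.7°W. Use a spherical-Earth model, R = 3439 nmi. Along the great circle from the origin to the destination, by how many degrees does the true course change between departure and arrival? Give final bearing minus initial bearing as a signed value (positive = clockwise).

+41.9°

Initial bearing θ₁ = atan2(sin Δλ cos φ₂, cos φ₁ sin φ₂ − sin φ₁ cos φ₂ cos Δλ) = 270.44°
Final bearing θ₂ = (initial bearing from the destination back to the start) + 180° = 312.31°
Δθ = θ₂ − θ₁ = +41.9°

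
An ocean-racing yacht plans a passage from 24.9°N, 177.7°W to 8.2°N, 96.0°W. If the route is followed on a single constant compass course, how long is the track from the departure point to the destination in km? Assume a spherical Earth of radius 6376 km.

Δψ = ln[tan(π/4+φ₂/2)/tan(π/4+φ₁/2)] = -0.3053;  Δφ = -0.2915 rad,  Δλ = +1.4259 rad
q = Δφ/Δψ = 0.9546
d = R·√(Δφ² + q²Δλ²) = 6376·1.39201 = 8875 km

8875 km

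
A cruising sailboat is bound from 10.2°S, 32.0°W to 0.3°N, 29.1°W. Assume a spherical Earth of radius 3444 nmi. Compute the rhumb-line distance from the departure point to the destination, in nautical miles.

Δψ = ln[tan(π/4+φ₂/2)/tan(π/4+φ₁/2)] = +0.1842;  Δφ = +0.1833 rad,  Δλ = +0.0506 rad
q = Δφ/Δψ = 0.9949
d = R·√(Δφ² + q²Δλ²) = 3444·0.19005 = 655 nmi

655 nmi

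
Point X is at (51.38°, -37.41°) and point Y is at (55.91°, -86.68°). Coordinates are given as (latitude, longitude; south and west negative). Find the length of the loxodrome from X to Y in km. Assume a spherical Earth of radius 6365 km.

Δψ = ln[tan(π/4+φ₂/2)/tan(π/4+φ₁/2)] = +0.1335;  Δφ = +0.0791 rad,  Δλ = -0.8599 rad
q = Δφ/Δψ = 0.5921
d = R·√(Δφ² + q²Δλ²) = 6365·0.51523 = 3279 km

3279 km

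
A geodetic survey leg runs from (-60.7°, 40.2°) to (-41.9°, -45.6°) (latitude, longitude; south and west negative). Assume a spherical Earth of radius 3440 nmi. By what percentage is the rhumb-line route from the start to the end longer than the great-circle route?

6.5%

Great circle: σ = 0.9159 rad → d_gc = Rσ = 3150.7 nmi
Rhumb: Δφ = +0.3281, Δλ = -1.4975, Δψ = +0.5348, q = Δφ/Δψ = 0.6135 → d_rh = R√(Δφ²+q²Δλ²) = 3355.9 nmi
Excess = (3355.9 − 3150.7) / 3150.7 = 205.2 / 3150.7 = 6.51% ≈ 6.5%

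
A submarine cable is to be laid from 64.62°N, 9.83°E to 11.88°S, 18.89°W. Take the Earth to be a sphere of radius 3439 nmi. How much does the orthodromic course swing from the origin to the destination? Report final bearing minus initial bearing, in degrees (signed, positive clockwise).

Initial bearing θ₁ = atan2(sin Δλ cos φ₂, cos φ₁ sin φ₂ − sin φ₁ cos φ₂ cos Δλ) = 208.57°
Final bearing θ₂ = (initial bearing from the destination back to the start) + 180° = 192.09°
Δθ = θ₂ − θ₁ = -16.5°

-16.5°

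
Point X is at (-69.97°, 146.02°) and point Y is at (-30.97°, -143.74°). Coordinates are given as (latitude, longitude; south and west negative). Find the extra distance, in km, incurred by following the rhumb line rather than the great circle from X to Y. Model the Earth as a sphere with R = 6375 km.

Great circle: cos σ = sin φ₁ sin φ₂ + cos φ₁ cos φ₂ cos Δλ,  σ = 0.9487 rad → d_gc = 6047.87 km
Rhumb line: Δψ = +1.1649, q = Δφ/Δψ = 0.5843, d_rh = R√(Δφ²+q²Δλ²) = 6299.41 km
Excess = 6299.41 − 6047.87 = 251.54 ≈ 252 km

252 km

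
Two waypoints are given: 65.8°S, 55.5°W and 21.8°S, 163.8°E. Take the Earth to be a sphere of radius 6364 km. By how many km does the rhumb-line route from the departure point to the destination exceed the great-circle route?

1809 km

Great circle: cos σ = sin φ₁ sin φ₂ + cos φ₁ cos φ₂ cos Δλ,  σ = 1.5266 rad → d_gc = 9715.15 km
Rhumb line: Δψ = +1.1500, q = Δφ/Δψ = 0.6678, d_rh = R√(Δφ²+q²Δλ²) = 11523.74 km
Excess = 11523.74 − 9715.15 = 1808.59 ≈ 1809 km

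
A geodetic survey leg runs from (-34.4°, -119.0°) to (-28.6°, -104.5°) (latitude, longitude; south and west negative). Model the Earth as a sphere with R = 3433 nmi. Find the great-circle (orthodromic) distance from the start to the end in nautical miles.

Haversine: a = sin²(Δφ/2)+cos φ₁ cos φ₂ sin²(Δλ/2) = 0.01410;  σ = 2·atan2(√a,√(1−a))
σ = 13.638° → d = Rσ = 3433·0.23802 = 817 nmi

817 nmi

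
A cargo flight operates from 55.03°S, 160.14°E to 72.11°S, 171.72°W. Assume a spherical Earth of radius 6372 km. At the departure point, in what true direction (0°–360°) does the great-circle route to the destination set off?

155.9°

θ = atan2( sin Δλ·cos φ₂ ,  cos φ₁ sin φ₂ − sin φ₁ cos φ₂ cos Δλ )
  = atan2(+0.1449, -0.3235) = 155.87°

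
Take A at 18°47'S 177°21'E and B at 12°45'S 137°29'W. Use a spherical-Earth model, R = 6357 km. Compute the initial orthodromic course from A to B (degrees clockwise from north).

89.0°

N = sin Δλ·cos φ₂ = +0.6917;  D = cos φ₁ sin φ₂ − sin φ₁ cos φ₂ cos Δλ = +0.0125
initial course = atan2(N, D) = 88.97°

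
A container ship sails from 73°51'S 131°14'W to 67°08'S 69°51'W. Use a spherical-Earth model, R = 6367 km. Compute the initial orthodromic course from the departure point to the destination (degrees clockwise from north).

N = sin Δλ·cos φ₂ = +0.3411;  D = cos φ₁ sin φ₂ − sin φ₁ cos φ₂ cos Δλ = -0.0775
initial course = atan2(N, D) = 102.80°

102.8°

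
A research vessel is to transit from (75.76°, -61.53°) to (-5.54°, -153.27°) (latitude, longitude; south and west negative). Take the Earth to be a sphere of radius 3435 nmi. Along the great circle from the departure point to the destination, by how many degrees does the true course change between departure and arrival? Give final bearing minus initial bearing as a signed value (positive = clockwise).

Initial bearing θ₁ = atan2(sin Δλ cos φ₂, cos φ₁ sin φ₂ − sin φ₁ cos φ₂ cos Δλ) = 270.32°
Final bearing θ₂ = (initial bearing from the destination back to the start) + 180° = 194.31°
Δθ = θ₂ − θ₁ = -76.0°

-76.0°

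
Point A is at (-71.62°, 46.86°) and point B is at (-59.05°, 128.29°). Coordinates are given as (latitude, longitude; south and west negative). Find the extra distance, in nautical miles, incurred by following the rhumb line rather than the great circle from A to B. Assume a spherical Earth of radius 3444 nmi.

Great circle: cos σ = sin φ₁ sin φ₂ + cos φ₁ cos φ₂ cos Δλ,  σ = 0.5771 rad → d_gc = 1987.6 nmi
Rhumb line: Δψ = +0.5372, q = Δφ/Δψ = 0.4084, d_rh = R√(Δφ²+q²Δλ²) = 2136.9 nmi
Excess = 2136.9 − 1987.6 = 149.3 ≈ 149 nmi

149 nmi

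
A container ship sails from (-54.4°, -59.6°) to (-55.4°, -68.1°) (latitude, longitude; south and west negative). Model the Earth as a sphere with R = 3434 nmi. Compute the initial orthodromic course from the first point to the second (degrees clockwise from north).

θ = atan2( sin Δλ·cos φ₂ ,  cos φ₁ sin φ₂ − sin φ₁ cos φ₂ cos Δλ )
  = atan2(-0.0839, -0.0225) = 254.98°

255.0°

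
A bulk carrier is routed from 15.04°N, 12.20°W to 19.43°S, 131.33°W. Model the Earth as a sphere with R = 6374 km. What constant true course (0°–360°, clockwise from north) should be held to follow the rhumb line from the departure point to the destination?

253.6°

Δψ = ln[tan(π/4+φ₂/2)/tan(π/4+φ₁/2)] = -0.6114
Δλ = -2.0792 rad (taken the short way round)
course = atan2(Δλ, Δψ) = 253.61°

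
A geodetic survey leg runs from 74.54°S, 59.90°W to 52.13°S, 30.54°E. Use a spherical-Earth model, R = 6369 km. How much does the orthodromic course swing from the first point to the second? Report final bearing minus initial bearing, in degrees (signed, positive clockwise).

-85.1°

At departure: θ₁ = atan2(sin Δλ cos φ₂, cos φ₁ sin φ₂ − sin φ₁ cos φ₂ cos Δλ) = 109.30°
At arrival: θ₂ = atan2(sin Δλ cos φ₁, −cos φ₂ sin φ₁ + sin φ₂ cos φ₁ cos Δλ) = 24.19°
Δθ = θ₂ − θ₁ = -85.1°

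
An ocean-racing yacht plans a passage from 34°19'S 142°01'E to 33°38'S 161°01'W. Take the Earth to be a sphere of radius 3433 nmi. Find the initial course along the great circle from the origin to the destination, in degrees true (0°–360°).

106.1°

N = sin Δλ·cos φ₂ = +0.6980;  D = cos φ₁ sin φ₂ − sin φ₁ cos φ₂ cos Δλ = -0.2016
initial course = atan2(N, D) = 106.11°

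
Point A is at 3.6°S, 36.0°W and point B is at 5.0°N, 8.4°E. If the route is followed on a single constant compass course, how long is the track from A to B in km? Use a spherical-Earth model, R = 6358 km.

5014 km

Δψ = ln[tan(π/4+φ₂/2)/tan(π/4+φ₁/2)] = +0.1503;  Δφ = +0.1501 rad,  Δλ = +0.7749 rad
q = Δφ/Δψ = 0.9990
d = R·√(Δφ² + q²Δλ²) = 6358·0.78856 = 5014 km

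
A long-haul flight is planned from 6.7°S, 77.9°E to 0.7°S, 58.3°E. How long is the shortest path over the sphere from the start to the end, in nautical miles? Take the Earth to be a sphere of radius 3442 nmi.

1228 nmi

cos σ = sin φ₁ sin φ₂ + cos φ₁ cos φ₂ cos Δλ
      = sin(-6.70°)sin(-0.70°) + cos(-6.70°)cos(-0.70°)cos(-19.60°) = 0.9370
σ = 20.450° → d = Rσ = 3442·0.35691 = 1228 nmi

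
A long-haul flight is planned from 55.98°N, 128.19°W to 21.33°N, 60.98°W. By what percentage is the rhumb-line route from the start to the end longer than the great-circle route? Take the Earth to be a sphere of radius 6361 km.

2.6%

Great circle: σ = 1.0433 rad → d_gc = Rσ = 6636.6 km
Rhumb: Δφ = -0.6048, Δλ = +1.1730, Δψ = -0.8032, q = Δφ/Δψ = 0.7529 → d_rh = R√(Δφ²+q²Δλ²) = 6808.7 km
Excess = (6808.7 − 6636.6) / 6636.6 = 172.1 / 6636.6 = 2.59% ≈ 2.6%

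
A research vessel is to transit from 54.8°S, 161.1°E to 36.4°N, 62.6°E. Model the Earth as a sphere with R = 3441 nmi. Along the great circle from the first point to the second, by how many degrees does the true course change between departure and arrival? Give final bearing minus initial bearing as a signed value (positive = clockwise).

Initial bearing θ₁ = atan2(sin Δλ cos φ₂, cos φ₁ sin φ₂ − sin φ₁ cos φ₂ cos Δλ) = 287.10°
Final bearing θ₂ = (initial bearing from the destination back to the start) + 180° = 316.80°
Δθ = θ₂ − θ₁ = +29.7°

+29.7°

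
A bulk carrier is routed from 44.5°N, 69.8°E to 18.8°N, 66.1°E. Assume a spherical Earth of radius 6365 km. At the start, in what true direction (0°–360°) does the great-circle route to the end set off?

θ = atan2( sin Δλ·cos φ₂ ,  cos φ₁ sin φ₂ − sin φ₁ cos φ₂ cos Δλ )
  = atan2(-0.0611, -0.4323) = 188.04°

188.0°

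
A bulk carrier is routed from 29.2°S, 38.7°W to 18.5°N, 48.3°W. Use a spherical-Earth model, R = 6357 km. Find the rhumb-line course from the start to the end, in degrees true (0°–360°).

349.0°

Meridional parts: M(φ₁)=-0.5332, M(φ₂)=+0.3286 → ΔM = +0.8619;  Δλ = -0.1676 rad
tan C = Δλ / ΔM = -0.1944 → C = 349.00°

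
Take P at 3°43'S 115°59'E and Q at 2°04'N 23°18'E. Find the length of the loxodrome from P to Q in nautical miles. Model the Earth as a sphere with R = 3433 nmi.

5561 nmi

Δψ = ln[tan(π/4+φ₂/2)/tan(π/4+φ₁/2)] = +0.1010;  Δφ = +0.1009 rad,  Δλ = -1.6176 rad
q = Δφ/Δψ = 0.9995
d = R·√(Δφ² + q²Δλ²) = 3433·1.61992 = 5561 nmi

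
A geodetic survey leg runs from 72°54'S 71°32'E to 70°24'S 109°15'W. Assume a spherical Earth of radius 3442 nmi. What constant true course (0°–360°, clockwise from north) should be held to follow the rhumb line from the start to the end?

Δψ = ln[tan(π/4+φ₂/2)/tan(π/4+φ₁/2)] = +0.1388
Δλ = +3.1279 rad (taken the short way round)
course = atan2(Δλ, Δψ) = 87.46°

87.5°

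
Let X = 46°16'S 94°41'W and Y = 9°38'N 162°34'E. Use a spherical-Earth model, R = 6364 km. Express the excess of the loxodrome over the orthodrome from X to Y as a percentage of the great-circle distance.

2.3%

Great circle: σ = 1.8456 rad → d_gc = Rσ = 11745.2 km
Rhumb: Δφ = +0.9756, Δλ = -1.7933, Δψ = +1.0819, q = Δφ/Δψ = 0.9018 → d_rh = R√(Δφ²+q²Δλ²) = 12019.5 km
Excess = (12019.5 − 11745.2) / 11745.2 = 274.3 / 11745.2 = 2.34% ≈ 2.3%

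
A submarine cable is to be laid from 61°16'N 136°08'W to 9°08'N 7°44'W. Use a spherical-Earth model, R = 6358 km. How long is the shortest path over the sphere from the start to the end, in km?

10981 km

cos σ = sin φ₁ sin φ₂ + cos φ₁ cos φ₂ cos Δλ
      = sin(61.27°)sin(9.13°) + cos(61.27°)cos(9.13°)cos(128.40°) = -0.1556
σ = 98.954° → d = Rσ = 6358·1.72707 = 10981 km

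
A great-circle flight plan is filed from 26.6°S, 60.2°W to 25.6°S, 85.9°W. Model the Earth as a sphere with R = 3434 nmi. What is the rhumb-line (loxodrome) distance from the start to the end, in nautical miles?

Δψ = ln[tan(π/4+φ₂/2)/tan(π/4+φ₁/2)] = +0.0194;  Δφ = +0.0175 rad,  Δλ = -0.4485 rad
q = Δφ/Δψ = 0.8980
d = R·√(Δφ² + q²Δλ²) = 3434·0.40318 = 1385 nmi

1385 nmi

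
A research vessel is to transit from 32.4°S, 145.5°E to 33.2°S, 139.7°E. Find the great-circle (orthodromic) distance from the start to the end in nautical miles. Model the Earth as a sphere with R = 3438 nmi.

Haversine: a = sin²(Δφ/2)+cos φ₁ cos φ₂ sin²(Δλ/2) = 0.00186;  σ = 2·atan2(√a,√(1−a))
σ = 4.940° → d = Rσ = 3438·0.08622 = 296 nmi

296 nmi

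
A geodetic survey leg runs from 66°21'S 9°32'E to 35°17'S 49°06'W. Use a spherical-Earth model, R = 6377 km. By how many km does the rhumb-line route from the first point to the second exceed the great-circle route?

144 km

Great circle: cos σ = sin φ₁ sin φ₂ + cos φ₁ cos φ₂ cos Δλ,  σ = 0.7960 rad → d_gc = 5076.2 km
Rhumb line: Δψ = +0.9048, q = Δφ/Δψ = 0.5993, d_rh = R√(Δφ²+q²Δλ²) = 5220.2 km
Excess = 5220.2 − 5076.2 = 144.0 ≈ 144 km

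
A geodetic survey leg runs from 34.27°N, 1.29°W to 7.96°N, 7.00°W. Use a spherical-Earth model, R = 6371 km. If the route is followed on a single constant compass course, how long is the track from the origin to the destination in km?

2984 km

Δψ = ln[tan(π/4+φ₂/2)/tan(π/4+φ₁/2)] = -0.4980;  Δφ = -0.4592 rad,  Δλ = -0.0997 rad
q = Δφ/Δψ = 0.9221
d = R·√(Δφ² + q²Δλ²) = 6371·0.46830 = 2984 km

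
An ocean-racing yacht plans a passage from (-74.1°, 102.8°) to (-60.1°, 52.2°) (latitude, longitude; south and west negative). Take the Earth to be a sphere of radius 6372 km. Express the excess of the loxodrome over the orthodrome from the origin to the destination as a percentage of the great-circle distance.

2.8%

Great circle: σ = 0.4017 rad → d_gc = Rσ = 2559.4 km
Rhumb: Δφ = +0.2443, Δλ = -0.8831, Δψ = +0.6482, q = Δφ/Δψ = 0.3770 → d_rh = R√(Δφ²+q²Δλ²) = 2631.5 km
Excess = (2631.5 − 2559.4) / 2559.4 = 72.1 / 2559.4 = 2.82% ≈ 2.8%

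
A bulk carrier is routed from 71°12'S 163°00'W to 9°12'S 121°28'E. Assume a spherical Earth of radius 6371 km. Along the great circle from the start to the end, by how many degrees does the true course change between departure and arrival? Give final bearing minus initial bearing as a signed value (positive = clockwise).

Initial bearing θ₁ = atan2(sin Δλ cos φ₂, cos φ₁ sin φ₂ − sin φ₁ cos φ₂ cos Δλ) = 280.78°
Final bearing θ₂ = (initial bearing from the destination back to the start) + 180° = 341.29°
Δθ = θ₂ − θ₁ = +60.5°

+60.5°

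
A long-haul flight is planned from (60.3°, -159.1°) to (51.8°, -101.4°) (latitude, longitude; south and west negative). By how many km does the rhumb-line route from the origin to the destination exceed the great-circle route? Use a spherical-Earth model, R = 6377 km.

Great circle: cos σ = sin φ₁ sin φ₂ + cos φ₁ cos φ₂ cos Δλ,  σ = 0.5617 rad → d_gc = 3582.1 km
Rhumb line: Δψ = -0.2670, q = Δφ/Δψ = 0.5557, d_rh = R√(Δφ²+q²Δλ²) = 3691.9 km
Excess = 3691.9 − 3582.1 = 109.8 ≈ 110 km

110 km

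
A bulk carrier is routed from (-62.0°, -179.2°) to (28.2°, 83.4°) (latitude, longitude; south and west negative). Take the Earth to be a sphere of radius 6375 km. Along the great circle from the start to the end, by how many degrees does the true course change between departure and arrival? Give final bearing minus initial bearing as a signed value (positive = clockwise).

At departure: θ₁ = atan2(sin Δλ cos φ₂, cos φ₁ sin φ₂ − sin φ₁ cos φ₂ cos Δλ) = 277.92°
At arrival: θ₂ = atan2(sin Δλ cos φ₁, −cos φ₂ sin φ₁ + sin φ₂ cos φ₁ cos Δλ) = 328.16°
Δθ = θ₂ − θ₁ = +50.2°

+50.2°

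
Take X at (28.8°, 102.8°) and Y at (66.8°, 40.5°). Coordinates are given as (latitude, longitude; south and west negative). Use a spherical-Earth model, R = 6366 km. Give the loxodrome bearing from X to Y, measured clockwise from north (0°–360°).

314.2°

Meridional parts: M(φ₁)=+0.5253, M(φ₂)=+1.5834 → ΔM = +1.0582;  Δλ = -1.0873 rad
tan C = Δλ / ΔM = -1.0276 → C = 314.22°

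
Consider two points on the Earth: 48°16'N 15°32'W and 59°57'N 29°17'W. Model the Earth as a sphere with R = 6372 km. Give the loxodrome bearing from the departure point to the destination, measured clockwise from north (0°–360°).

325.6°

Meridional parts: M(φ₁)=+0.9644, M(φ₂)=+1.3152 → ΔM = +0.3508;  Δλ = -0.2400 rad
tan C = Δλ / ΔM = -0.6842 → C = 325.62°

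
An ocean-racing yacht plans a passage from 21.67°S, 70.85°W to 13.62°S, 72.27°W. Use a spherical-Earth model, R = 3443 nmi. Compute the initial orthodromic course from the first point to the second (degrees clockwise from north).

θ = atan2( sin Δλ·cos φ₂ ,  cos φ₁ sin φ₂ − sin φ₁ cos φ₂ cos Δλ )
  = atan2(-0.0241, +0.1399) = 350.23°

350.2°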